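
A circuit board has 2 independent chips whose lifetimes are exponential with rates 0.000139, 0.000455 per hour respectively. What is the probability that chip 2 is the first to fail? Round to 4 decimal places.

The time to first failure is exponential with rate Σλ = 0.000139 + 0.000455 = 0.000594.
P(chip 2 first) = λ_2/Σλ = 0.000455/0.000594 ≈ 0.7660.

0.7660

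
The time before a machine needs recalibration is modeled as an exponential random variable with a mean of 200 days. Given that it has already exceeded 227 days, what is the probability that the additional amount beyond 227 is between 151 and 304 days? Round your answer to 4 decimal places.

The rate is λ = 1/200 = 0.005 per day.
Memoryless: the residual past 227 is again Exp(λ).
P(151 < residual < 304) = e^(−λ·151) − e^(−λ·304) = 0.47001 − 0.21871 ≈ 0.2513.

0.2513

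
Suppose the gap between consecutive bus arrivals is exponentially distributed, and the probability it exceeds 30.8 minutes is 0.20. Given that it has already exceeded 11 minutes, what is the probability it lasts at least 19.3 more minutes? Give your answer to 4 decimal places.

0.3648

From e^(−λ·30.8) = 0.20, λ = −ln(0.20)/30.8 = 0.0522545.
Memoryless: P(X > 11+19.3 | X > 11) = P(X > 19.3) = e^(−0.0522545·19.3) ≈ 0.3648.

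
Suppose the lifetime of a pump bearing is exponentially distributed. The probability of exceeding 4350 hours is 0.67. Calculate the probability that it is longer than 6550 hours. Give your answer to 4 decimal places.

0.5472

e^(−λ·4350) = 0.67 ⇒ λ = −ln(0.67)/4350 = 0.0000920638.
P(X > 6550) = e^(−0.0000920638·6550) = e^(−0.60302) ≈ 0.5472.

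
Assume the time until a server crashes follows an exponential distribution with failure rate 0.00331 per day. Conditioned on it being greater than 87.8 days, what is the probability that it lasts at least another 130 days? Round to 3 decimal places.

0.650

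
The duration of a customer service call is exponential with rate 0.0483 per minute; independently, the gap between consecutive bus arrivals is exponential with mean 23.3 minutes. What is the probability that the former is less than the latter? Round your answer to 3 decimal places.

0.529

λ_1 = 0.0483, λ_2 = 1/23.3 = 0.0429185.
For independent exponentials, P(the former < the latter) = λ_1/(λ_1+λ_2) = 0.0483/0.0912185 ≈ 0.529.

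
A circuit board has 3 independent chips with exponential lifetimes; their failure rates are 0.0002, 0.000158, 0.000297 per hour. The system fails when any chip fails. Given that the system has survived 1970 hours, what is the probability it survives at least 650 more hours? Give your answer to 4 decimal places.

0.6533

Time to first failure ~ Exp(Σλ) with Σλ = 0.000655.
By memorylessness, P(T > 1970+650 | T > 1970) = P(T > 650) = e^(−0.000655·650) ≈ 0.6533.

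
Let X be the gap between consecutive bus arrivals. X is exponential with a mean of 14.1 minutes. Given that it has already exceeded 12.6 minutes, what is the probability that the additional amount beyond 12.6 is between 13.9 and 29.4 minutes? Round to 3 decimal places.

0.249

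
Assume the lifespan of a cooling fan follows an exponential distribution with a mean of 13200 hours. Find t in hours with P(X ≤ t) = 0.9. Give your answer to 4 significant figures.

The rate is λ = 1/13200 = 0.0000757576 per hour.
Set 1 − e^(−λt) = 0.9, so t = −ln(0.1)/λ = 2.3026/0.0000757576 ≈ 30394.1 hours.

30390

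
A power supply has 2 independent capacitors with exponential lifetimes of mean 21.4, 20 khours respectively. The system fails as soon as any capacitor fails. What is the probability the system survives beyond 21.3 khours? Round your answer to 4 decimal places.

The first failure time is exponential with rate Σλ_i = 1/21.4 + 1/20 = 0.096729 per khour.
P(min > 21.3) = e^(−0.096729·21.3) = e^(−2.0603) ≈ 0.1274.

0.1274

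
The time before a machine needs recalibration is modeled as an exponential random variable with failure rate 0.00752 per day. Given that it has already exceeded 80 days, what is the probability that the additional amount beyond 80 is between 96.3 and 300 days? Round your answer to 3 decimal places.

0.380

Memoryless: the residual past 80 is again Exp(λ).
P(96.3 < residual < 300) = e^(−λ·96.3) − e^(−λ·300) = 0.48472 − 0.10477 ≈ 0.380.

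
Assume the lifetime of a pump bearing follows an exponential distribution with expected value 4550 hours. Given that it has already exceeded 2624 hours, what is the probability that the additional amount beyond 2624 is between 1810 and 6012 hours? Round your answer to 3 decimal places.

0.405

The rate is λ = 1/4550 = 0.00021978 per hour.
Memoryless: the residual past 2624 is again Exp(λ).
P(1810 < residual < 6012) = e^(−λ·1810) − e^(−λ·6012) = 0.67179 − 0.26678 ≈ 0.405.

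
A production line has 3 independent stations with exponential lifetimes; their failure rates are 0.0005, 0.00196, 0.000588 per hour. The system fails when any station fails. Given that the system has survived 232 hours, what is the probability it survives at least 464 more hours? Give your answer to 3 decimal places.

Time to first failure ~ Exp(Σλ) with Σλ = 0.003048.
By memorylessness, P(T > 232+464 | T > 232) = P(T > 464) = e^(−0.003048·464) ≈ 0.243.

0.243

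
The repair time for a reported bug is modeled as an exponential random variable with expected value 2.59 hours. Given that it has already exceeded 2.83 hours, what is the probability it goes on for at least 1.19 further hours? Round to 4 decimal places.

The rate is λ = 1/2.59 = 0.3861 per hour.
The exponential is memoryless, so the remaining time is again Exp(λ): the condition X > 2.83 is irrelevant.
P(X > 1.19) = e^(−0.45946) ≈ 0.6316.

0.6316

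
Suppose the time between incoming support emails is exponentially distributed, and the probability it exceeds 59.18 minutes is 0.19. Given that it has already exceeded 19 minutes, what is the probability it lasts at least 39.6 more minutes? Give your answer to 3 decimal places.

From e^(−λ·59.18) = 0.19, λ = −ln(0.19)/59.18 = 0.0280624.
Memoryless: P(X > 19+39.6 | X > 19) = P(X > 39.6) = e^(−0.0280624·39.6) ≈ 0.329.

0.329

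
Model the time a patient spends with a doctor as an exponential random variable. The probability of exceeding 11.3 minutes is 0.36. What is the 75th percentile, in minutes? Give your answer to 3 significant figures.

e^(−λ·11.3) = 0.36 ⇒ λ = −ln(0.36)/11.3 = 0.0904116.
75th percentile: 1 − e^(−λt) = 0.75, t = −ln(0.25)/λ = 15.3331 minutes.

15.3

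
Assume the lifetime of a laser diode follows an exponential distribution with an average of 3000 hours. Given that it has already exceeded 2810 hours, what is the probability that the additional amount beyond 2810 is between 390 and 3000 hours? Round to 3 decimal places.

0.510

The rate is λ = 1/3000 = 0.000333333 per hour.
Memoryless: the residual past 2810 is again Exp(λ).
P(390 < residual < 3000) = e^(−λ·390) − e^(−λ·3000) = 0.87810 − 0.36788 ≈ 0.510.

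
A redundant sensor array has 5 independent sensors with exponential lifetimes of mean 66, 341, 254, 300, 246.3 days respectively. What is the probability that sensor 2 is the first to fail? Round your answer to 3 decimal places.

0.100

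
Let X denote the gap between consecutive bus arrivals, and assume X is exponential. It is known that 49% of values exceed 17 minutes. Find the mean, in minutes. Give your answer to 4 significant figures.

23.83

e^(−λ·17) = 0.49 ⇒ λ = −ln(0.49)/17 = 0.0419618.
Mean = 1/λ = 23.8312 minutes.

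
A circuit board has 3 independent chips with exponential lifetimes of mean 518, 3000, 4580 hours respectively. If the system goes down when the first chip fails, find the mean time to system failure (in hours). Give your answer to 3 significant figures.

403

The first failure time is exponential with rate Σλ_i = 1/518 + 1/3000 + 1/4580 = 0.00248218 per hour.
E[min] = 1/Σλ = 1/0.00248218 = 402.872 hours.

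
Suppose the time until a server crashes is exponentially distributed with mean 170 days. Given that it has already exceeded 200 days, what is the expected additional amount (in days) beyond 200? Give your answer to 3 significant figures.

170

The rate is λ = 1/170 = 0.00588235 per day.
By memorylessness, the remaining amount past any threshold is again Exp(λ) with mean 1/λ = 170 days.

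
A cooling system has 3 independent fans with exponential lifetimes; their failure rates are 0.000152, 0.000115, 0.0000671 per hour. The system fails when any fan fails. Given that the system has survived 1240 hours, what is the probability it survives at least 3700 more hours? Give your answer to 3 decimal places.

0.290

Time to first failure ~ Exp(Σλ) with Σλ = 0.0003341.
By memorylessness, P(T > 1240+3700 | T > 1240) = P(T > 3700) = e^(−0.0003341·3700) ≈ 0.290.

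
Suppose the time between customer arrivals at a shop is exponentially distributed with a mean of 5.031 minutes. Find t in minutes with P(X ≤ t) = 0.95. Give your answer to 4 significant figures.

15.07

The rate is λ = 1/5.031 = 0.198768 per minute.
Set 1 − e^(−λt) = 0.95, so t = −ln(0.05)/λ = 2.9957/0.198768 ≈ 15.0715 minutes.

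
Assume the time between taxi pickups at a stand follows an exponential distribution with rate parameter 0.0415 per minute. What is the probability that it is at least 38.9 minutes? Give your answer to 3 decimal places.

P(X > 38.9) = e^(−λ·38.9) = e^(−1.6143) ≈ 0.199.

0.199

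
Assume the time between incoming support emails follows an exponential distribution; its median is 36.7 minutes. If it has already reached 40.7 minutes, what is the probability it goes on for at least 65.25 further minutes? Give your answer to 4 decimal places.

0.2916

For an exponential, median = ln(2)/λ, so λ = ln 2 / 36.7 = 0.0188868 per minute.
By the memoryless property, P(X > 40.7+65.25 | X > 40.7) = P(X > 65.25).
P(X > 65.25) = e^(−1.2324) ≈ 0.2916.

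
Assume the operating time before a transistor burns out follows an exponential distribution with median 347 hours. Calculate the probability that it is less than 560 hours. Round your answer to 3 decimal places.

For an exponential, median = ln(2)/λ, so λ = ln 2 / 347 = 0.00199754 per hour.
P(X ≤ 560) = 1 − e^(−λ·560) = 1 − e^(−1.1186) ≈ 0.673.

0.673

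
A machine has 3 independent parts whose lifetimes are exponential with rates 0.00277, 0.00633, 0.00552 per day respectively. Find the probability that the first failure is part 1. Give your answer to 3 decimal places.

The time to first failure is exponential with rate Σλ = 0.00277 + 0.00633 + 0.00552 = 0.01462.
P(part 1 first) = λ_1/Σλ = 0.00277/0.01462 ≈ 0.189.

0.189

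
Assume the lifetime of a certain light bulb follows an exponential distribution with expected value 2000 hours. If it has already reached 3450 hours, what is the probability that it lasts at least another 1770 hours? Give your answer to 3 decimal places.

0.413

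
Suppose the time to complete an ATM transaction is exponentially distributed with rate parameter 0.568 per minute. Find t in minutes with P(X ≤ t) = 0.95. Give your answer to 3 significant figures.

Set 1 − e^(−λt) = 0.95, so t = −ln(0.05)/λ = 2.9957/0.568 ≈ 5.27418 minutes.

5.27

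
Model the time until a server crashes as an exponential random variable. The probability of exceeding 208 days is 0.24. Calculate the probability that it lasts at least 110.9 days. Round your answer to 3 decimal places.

0.467

e^(−λ·208) = 0.24 ⇒ λ = −ln(0.24)/208 = 0.00686114.
P(X > 110.9) = e^(−0.00686114·110.9) = e^(−0.7609) ≈ 0.467.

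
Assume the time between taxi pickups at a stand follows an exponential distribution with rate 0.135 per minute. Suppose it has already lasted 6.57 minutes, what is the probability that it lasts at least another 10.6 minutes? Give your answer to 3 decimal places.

By the memoryless property, P(X > 6.57+10.6 | X > 6.57) = P(X > 10.6).
P(X > 10.6) = e^(−1.431) ≈ 0.239.

0.239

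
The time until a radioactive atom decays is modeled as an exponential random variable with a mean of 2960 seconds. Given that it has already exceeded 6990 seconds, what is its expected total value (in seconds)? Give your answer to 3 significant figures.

9950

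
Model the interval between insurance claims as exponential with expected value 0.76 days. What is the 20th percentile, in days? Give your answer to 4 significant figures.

The rate is λ = 1/0.76 = 1.31579 per day.
Set 1 − e^(−λt) = 0.2, so t = −ln(0.8)/λ = 0.22314/1.31579 ≈ 0.169589 days.

0.1696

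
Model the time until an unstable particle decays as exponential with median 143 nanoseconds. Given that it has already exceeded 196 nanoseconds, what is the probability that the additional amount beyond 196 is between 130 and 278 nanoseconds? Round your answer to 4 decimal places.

0.2726

For an exponential, median = ln(2)/λ, so λ = ln 2 / 143 = 0.00484718 per nanosecond.
Memoryless: the residual past 196 is again Exp(λ).
P(130 < residual < 278) = e^(−λ·130) − e^(−λ·278) = 0.53252 − 0.25988 ≈ 0.2726.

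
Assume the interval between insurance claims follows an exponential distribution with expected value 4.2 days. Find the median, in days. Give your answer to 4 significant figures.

The rate is λ = 1/4.2 = 0.238095 per day.
Set 1 − e^(−λt) = 0.5, so t = −ln(0.5)/λ = 0.69315/0.238095 ≈ 2.91122 days.

2.911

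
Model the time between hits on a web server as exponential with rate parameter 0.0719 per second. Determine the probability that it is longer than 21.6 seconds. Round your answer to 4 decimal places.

0.2116

P(X > 21.6) = e^(−λ·21.6) = e^(−1.553) ≈ 0.2116.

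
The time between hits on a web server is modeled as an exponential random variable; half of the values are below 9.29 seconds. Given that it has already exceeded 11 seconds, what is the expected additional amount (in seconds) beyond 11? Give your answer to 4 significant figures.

13.40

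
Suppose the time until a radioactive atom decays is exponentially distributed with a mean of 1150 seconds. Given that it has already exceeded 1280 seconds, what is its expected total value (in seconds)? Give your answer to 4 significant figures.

2430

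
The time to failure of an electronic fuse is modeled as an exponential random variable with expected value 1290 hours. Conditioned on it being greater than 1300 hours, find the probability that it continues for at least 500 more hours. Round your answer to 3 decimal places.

The rate is λ = 1/1290 = 0.000775194 per hour.
The exponential is memoryless, so the remaining time is again Exp(λ): the condition X > 1300 is irrelevant.
P(X > 500) = e^(−0.3876) ≈ 0.679.

0.679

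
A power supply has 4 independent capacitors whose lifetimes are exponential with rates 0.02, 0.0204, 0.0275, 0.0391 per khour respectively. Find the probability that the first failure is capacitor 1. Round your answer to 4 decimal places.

The time to first failure is exponential with rate Σλ = 0.02 + 0.0204 + 0.0275 + 0.0391 = 0.107.
P(capacitor 1 first) = λ_1/Σλ = 0.02/0.107 ≈ 0.1869.

0.1869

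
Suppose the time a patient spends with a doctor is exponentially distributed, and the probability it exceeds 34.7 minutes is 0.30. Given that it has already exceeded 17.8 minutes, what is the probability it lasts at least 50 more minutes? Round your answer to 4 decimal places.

0.1764

From e^(−λ·34.7) = 0.30, λ = −ln(0.30)/34.7 = 0.0346966.
Memoryless: P(X > 17.8+50 | X > 17.8) = P(X > 50) = e^(−0.0346966·50) ≈ 0.1764.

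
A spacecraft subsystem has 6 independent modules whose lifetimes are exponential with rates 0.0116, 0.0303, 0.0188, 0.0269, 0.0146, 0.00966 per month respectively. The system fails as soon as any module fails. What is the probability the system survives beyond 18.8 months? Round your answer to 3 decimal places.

The time to first failure is exponential with rate Σλ = 0.0116 + 0.0303 + 0.0188 + 0.0269 + 0.0146 + 0.00966 = 0.11186.
P(min > 18.8) = e^(−0.11186·18.8) = e^(−2.103) ≈ 0.122.

0.122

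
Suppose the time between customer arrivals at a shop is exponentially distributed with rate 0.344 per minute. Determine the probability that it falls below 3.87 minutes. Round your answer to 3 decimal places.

P(X ≤ 3.87) = 1 − e^(−λ·3.87) = 1 − e^(−1.3313) ≈ 0.736.

0.736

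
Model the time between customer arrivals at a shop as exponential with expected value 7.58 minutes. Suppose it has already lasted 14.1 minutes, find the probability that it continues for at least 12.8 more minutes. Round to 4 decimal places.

The rate is λ = 1/7.58 = 0.131926 per minute.
The exponential is memoryless, so the remaining time is again Exp(λ): the condition X > 14.1 is irrelevant.
P(X > 12.8) = e^(−1.6887) ≈ 0.1848.

0.1848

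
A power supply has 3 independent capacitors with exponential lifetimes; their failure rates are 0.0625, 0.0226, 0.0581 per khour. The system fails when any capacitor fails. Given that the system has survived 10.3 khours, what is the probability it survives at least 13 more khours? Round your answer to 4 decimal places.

Time to first failure ~ Exp(Σλ) with Σλ = 0.1432.
By memorylessness, P(T > 10.3+13 | T > 10.3) = P(T > 13) = e^(−0.1432·13) ≈ 0.1554.

0.1554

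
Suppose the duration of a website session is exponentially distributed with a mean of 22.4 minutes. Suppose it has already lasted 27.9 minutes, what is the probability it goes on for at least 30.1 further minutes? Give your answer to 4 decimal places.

0.2609

The rate is λ = 1/22.4 = 0.0446429 per minute.
P(X > s+t | X > s) = e^(−λ(s+t))/e^(−λs) = e^(−λt), independent of s = 27.9.
P(X > 30.1) = e^(−1.3438) ≈ 0.2609.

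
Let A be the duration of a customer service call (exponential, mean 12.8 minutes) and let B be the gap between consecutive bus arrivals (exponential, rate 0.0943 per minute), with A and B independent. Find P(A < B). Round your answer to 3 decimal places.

λ_1 = 1/12.8 = 0.078125, λ_2 = 0.0943.
For independent exponentials, P(A < B) = λ_1/(λ_1+λ_2) = 0.078125/0.172425 ≈ 0.453.

0.453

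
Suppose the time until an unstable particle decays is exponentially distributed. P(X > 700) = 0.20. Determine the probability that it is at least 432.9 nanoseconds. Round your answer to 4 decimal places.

0.3696

e^(−λ·700) = 0.20 ⇒ λ = −ln(0.20)/700 = 0.0022992.
P(X > 432.9) = e^(−0.0022992·432.9) = e^(−0.99532) ≈ 0.3696.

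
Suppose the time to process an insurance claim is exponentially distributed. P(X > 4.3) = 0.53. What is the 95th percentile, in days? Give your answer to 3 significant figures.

20.3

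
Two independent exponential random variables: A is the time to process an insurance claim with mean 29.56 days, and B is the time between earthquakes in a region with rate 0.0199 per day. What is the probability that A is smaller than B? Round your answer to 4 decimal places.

λ_1 = 1/29.56 = 0.0338295, λ_2 = 0.0199.
For independent exponentials, P(A < B) = λ_1/(λ_1+λ_2) = 0.0338295/0.0537295 ≈ 0.6296.

0.6296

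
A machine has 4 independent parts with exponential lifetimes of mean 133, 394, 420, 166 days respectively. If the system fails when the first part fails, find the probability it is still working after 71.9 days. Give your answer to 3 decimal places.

The first failure time is exponential with rate Σλ_i = 1/133 + 1/394 + 1/420 + 1/166 = 0.0184619 per day.
P(min > 71.9) = e^(−0.0184619·71.9) = e^(−1.3274) ≈ 0.265.

0.265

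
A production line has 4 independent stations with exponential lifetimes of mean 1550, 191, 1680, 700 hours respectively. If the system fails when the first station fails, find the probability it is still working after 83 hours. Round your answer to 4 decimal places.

The first failure time is exponential with rate Σλ_i = 1/1550 + 1/191 + 1/1680 + 1/700 = 0.00790457 per hour.
P(min > 83) = e^(−0.00790457·83) = e^(−0.65608) ≈ 0.5189.

0.5189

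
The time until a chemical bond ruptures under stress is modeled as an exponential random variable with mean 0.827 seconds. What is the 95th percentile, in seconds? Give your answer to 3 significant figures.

2.48

The rate is λ = 1/0.827 = 1.20919 per second.
Set 1 − e^(−λt) = 0.95, so t = −ln(0.05)/λ = 2.9957/1.20919 ≈ 2.47747 seconds.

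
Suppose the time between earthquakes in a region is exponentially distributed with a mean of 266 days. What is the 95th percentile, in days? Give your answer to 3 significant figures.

The rate is λ = 1/266 = 0.0037594 per day.
Set 1 − e^(−λt) = 0.95, so t = −ln(0.05)/λ = 2.9957/0.0037594 ≈ 796.865 days.

797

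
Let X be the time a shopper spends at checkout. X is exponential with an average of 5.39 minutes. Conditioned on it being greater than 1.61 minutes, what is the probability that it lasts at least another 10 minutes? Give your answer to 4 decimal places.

0.1564

The rate is λ = 1/5.39 = 0.185529 per minute.
By the memoryless property, P(X > 1.61+10 | X > 1.61) = P(X > 10).
P(X > 10) = e^(−1.8553) ≈ 0.1564.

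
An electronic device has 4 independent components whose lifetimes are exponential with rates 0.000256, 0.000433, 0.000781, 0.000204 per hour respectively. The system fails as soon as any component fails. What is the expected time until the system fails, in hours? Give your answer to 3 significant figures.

597

The time to first failure is exponential with rate Σλ = 0.000256 + 0.000433 + 0.000781 + 0.000204 = 0.001674.
E[min] = 1/Σλ = 1/0.001674 = 597.372 hours.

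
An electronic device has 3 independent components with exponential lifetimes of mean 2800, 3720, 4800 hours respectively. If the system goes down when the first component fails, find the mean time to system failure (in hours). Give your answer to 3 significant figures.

The first failure time is exponential with rate Σλ_i = 1/2800 + 1/3720 + 1/4800 = 0.000834293 per hour.
E[min] = 1/Σλ = 1/0.000834293 = 1198.62 hours.

1200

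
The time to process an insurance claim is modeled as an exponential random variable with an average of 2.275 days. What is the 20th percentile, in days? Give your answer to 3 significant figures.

The rate is λ = 1/2.275 = 0.43956 per day.
Set 1 − e^(−λt) = 0.2, so t = −ln(0.8)/λ = 0.22314/0.43956 ≈ 0.507652 days.

0.508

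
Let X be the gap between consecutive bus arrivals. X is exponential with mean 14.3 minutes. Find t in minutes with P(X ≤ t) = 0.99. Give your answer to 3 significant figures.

65.9

The rate is λ = 1/14.3 = 0.0699301 per minute.
Set 1 − e^(−λt) = 0.99, so t = −ln(0.01)/λ = 4.6052/0.0699301 ≈ 65.8539 minutes.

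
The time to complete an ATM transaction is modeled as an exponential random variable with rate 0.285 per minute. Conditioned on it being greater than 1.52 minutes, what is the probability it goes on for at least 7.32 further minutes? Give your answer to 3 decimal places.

By the memoryless property, P(X > 1.52+7.32 | X > 1.52) = P(X > 7.32).
P(X > 7.32) = e^(−2.0862) ≈ 0.124.

0.124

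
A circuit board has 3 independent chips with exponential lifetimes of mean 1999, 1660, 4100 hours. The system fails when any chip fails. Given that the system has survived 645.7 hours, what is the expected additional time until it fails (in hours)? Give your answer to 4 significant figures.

742.6

First-failure rate Σλ = 1/1999 + 1/1660 + 1/4100 = 0.00134656.
By memorylessness the expected residual is 1/Σλ = 742.632 hours, regardless of the 645.7 already elapsed.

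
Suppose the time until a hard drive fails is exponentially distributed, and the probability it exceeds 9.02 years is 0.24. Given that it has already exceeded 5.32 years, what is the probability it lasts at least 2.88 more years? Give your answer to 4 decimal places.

From e^(−λ·9.02) = 0.24, λ = −ln(0.24)/9.02 = 0.158217.
Memoryless: P(X > 5.32+2.88 | X > 5.32) = P(X > 2.88) = e^(−0.158217·2.88) ≈ 0.6340.

0.6340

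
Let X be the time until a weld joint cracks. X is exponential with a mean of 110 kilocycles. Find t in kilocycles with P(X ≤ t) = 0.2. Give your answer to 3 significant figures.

The rate is λ = 1/110 = 0.00909091 per kilocycle.
Set 1 − e^(−λt) = 0.2, so t = −ln(0.8)/λ = 0.22314/0.00909091 ≈ 24.5458 kilocycles.

24.5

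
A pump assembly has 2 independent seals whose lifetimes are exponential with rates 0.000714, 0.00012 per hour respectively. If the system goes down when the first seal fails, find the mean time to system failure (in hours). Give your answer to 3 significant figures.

1200

The time to first failure is exponential with rate Σλ = 0.000714 + 0.00012 = 0.000834.
E[min] = 1/Σλ = 1/0.000834 = 1199.04 hours.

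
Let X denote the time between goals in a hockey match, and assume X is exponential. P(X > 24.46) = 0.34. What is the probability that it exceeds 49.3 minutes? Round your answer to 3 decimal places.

0.114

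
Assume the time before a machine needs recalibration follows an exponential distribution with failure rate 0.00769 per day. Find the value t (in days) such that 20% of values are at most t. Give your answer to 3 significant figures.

Set 1 − e^(−λt) = 0.2, so t = −ln(0.8)/λ = 0.22314/0.00769 ≈ 29.0174 days.

29.0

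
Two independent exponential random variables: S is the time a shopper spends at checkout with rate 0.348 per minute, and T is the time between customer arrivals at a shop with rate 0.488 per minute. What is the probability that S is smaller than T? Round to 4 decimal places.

0.4163

λ_1 = 0.348, λ_2 = 0.488.
For independent exponentials, P(S < T) = λ_1/(λ_1+λ_2) = 0.348/0.836 ≈ 0.4163.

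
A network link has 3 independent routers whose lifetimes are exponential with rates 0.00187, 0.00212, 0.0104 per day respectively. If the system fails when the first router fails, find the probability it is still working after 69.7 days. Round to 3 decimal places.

0.367

The time to first failure is exponential with rate Σλ = 0.00187 + 0.00212 + 0.0104 = 0.01439.
P(min > 69.7) = e^(−0.01439·69.7) = e^(−1.003) ≈ 0.367.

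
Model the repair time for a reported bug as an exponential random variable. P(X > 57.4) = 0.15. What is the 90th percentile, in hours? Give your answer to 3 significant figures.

e^(−λ·57.4) = 0.15 ⇒ λ = −ln(0.15)/57.4 = 0.0330509.
90th percentile: 1 − e^(−λt) = 0.9, t = −ln(0.1)/λ = 69.6679 hours.

69.7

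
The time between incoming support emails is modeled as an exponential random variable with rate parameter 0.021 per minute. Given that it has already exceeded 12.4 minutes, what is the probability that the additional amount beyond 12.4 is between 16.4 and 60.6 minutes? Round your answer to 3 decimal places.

Memoryless: the residual past 12.4 is again Exp(λ).
P(16.4 < residual < 60.6) = e^(−λ·16.4) − e^(−λ·60.6) = 0.70865 − 0.28010 ≈ 0.429.

0.429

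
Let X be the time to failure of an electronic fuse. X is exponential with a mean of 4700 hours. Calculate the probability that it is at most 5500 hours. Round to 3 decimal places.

0.690

The rate is λ = 1/4700 = 0.000212766 per hour.
P(X ≤ 5500) = 1 − e^(−λ·5500) = 1 − e^(−1.1702) ≈ 0.690.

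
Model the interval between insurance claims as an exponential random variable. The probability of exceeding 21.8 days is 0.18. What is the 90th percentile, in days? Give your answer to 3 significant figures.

29.3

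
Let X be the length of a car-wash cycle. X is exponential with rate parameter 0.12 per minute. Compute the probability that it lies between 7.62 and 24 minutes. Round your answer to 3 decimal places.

0.345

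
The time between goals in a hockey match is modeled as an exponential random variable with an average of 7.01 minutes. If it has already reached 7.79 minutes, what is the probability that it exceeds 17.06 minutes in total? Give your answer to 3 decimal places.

The rate is λ = 1/7.01 = 0.142653 per minute.
The exponential is memoryless, so the remaining time is again Exp(λ): the condition X > 7.79 is irrelevant.
P(X > 9.27) = e^(−1.3224) ≈ 0.266.

0.266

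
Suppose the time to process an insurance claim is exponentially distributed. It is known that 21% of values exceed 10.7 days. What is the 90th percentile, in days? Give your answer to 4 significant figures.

e^(−λ·10.7) = 0.21 ⇒ λ = −ln(0.21)/10.7 = 0.145855.
90th percentile: 1 − e^(−λt) = 0.9, t = −ln(0.1)/λ = 15.7868 days.

15.79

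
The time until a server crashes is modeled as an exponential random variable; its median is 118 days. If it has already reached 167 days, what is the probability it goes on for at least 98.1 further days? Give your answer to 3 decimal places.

For an exponential, median = ln(2)/λ, so λ = ln 2 / 118 = 0.00587413 per day.
P(X > s+t | X > s) = e^(−λ(s+t))/e^(−λs) = e^(−λt), independent of s = 167.
P(X > 98.1) = e^(−0.57625) ≈ 0.562.

0.562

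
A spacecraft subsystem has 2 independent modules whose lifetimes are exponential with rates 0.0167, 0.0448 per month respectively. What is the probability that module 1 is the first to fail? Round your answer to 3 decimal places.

The time to first failure is exponential with rate Σλ = 0.0167 + 0.0448 = 0.0615.
P(module 1 first) = λ_1/Σλ = 0.0167/0.0615 ≈ 0.272.

0.272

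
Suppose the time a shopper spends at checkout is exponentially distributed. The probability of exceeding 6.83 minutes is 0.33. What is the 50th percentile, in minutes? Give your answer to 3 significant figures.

4.27

e^(−λ·6.83) = 0.33 ⇒ λ = −ln(0.33)/6.83 = 0.162322.
50th percentile: 1 − e^(−λt) = 0.5, t = −ln(0.5)/λ = 4.27019 minutes.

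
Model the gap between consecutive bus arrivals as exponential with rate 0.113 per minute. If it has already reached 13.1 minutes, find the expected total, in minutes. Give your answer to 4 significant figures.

By memorylessness, E[X | X > 13.1] = 13.1 + 1/λ = 13.1 + 8.84956 = 21.9496 minutes.

21.95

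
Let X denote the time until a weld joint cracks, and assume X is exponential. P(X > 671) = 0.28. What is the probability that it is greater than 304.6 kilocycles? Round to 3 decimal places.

e^(−λ·671) = 0.28 ⇒ λ = −ln(0.28)/671 = 0.00189712.
P(X > 304.6) = e^(−0.00189712·304.6) = e^(−0.57786) ≈ 0.561.

0.561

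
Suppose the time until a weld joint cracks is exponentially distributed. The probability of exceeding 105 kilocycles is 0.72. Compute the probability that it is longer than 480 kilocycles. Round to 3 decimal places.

e^(−λ·105) = 0.72 ⇒ λ = −ln(0.72)/105 = 0.00312861.
P(X > 480) = e^(−0.00312861·480) = e^(−1.5017) ≈ 0.223.

0.223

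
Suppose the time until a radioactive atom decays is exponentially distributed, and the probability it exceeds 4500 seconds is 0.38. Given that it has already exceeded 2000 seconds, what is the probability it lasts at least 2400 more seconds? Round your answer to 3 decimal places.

From e^(−λ·4500) = 0.38, λ = −ln(0.38)/4500 = 0.000215019.
Memoryless: P(X > 2000+2400 | X > 2000) = P(X > 2400) = e^(−0.000215019·2400) ≈ 0.597.

0.597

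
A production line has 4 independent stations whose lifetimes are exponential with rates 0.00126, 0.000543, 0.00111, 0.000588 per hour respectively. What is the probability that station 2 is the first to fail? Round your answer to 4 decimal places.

0.1551

The time to first failure is exponential with rate Σλ = 0.00126 + 0.000543 + 0.00111 + 0.000588 = 0.003501.
P(station 2 first) = λ_2/Σλ = 0.000543/0.003501 ≈ 0.1551.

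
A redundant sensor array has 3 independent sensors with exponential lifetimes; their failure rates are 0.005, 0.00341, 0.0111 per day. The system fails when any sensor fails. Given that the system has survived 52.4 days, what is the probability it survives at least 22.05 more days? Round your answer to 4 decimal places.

0.6504

Time to first failure ~ Exp(Σλ) with Σλ = 0.01951.
By memorylessness, P(T > 52.4+22.05 | T > 52.4) = P(T > 22.05) = e^(−0.01951·22.05) ≈ 0.6504.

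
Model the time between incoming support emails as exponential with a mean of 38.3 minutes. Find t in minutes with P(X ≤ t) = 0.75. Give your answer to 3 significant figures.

53.1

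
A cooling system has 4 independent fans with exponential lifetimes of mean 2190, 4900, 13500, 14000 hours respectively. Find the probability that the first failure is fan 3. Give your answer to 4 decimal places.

0.0919

Rates: λ_i = 1/mean_i → 0.000456621, 0.000204082, 0.0000740741, 0.0000714286; Σλ = 0.000806205.
P(fan 3 first) = λ_3/Σλ = 0.0000740741/0.000806205 ≈ 0.0919.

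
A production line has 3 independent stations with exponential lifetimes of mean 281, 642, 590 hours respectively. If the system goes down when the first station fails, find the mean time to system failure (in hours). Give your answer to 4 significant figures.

146.8

The first failure time is exponential with rate Σλ_i = 1/281 + 1/642 + 1/590 = 0.00681127 per hour.
E[min] = 1/Σλ = 1/0.00681127 = 146.816 hours.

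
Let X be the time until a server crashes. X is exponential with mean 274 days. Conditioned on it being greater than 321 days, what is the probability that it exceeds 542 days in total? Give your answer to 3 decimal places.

The rate is λ = 1/274 = 0.00364964 per day.
The exponential is memoryless, so the remaining time is again Exp(λ): the condition X > 321 is irrelevant.
P(X > 221) = e^(−0.80657) ≈ 0.446.

0.446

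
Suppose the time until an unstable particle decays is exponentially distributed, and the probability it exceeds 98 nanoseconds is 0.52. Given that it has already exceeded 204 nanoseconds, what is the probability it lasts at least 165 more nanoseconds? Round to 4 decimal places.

0.3325

From e^(−λ·98) = 0.52, λ = −ln(0.52)/98 = 0.00667272.
Memoryless: P(X > 204+165 | X > 204) = P(X > 165) = e^(−0.00667272·165) ≈ 0.3325.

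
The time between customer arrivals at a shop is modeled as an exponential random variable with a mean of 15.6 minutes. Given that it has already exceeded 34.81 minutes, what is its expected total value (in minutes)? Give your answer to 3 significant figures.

The rate is λ = 1/15.6 = 0.0641026 per minute.
By memorylessness, E[X | X > 34.81] = 34.81 + 1/λ = 34.81 + 15.6 = 50.41 minutes.

50.4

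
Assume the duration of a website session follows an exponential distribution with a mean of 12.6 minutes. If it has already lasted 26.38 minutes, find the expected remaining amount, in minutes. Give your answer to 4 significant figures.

12.60

The rate is λ = 1/12.6 = 0.0793651 per minute.
By memorylessness, the remaining amount past any threshold is again Exp(λ) with mean 1/λ = 12.6 minutes.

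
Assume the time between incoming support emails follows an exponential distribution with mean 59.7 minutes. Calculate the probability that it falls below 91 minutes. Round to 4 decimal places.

The rate is λ = 1/59.7 = 0.0167504 per minute.
P(X ≤ 91) = 1 − e^(−λ·91) = 1 − e^(−1.5243) ≈ 0.7822.

0.7822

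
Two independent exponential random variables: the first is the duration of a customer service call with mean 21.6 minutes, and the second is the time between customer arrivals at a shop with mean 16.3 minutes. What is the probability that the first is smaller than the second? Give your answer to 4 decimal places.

0.4301

λ_1 = 1/21.6 = 0.0462963, λ_2 = 1/16.3 = 0.0613497.
For independent exponentials, P(the first < the second) = λ_1/(λ_1+λ_2) = 0.0462963/0.107646 ≈ 0.4301.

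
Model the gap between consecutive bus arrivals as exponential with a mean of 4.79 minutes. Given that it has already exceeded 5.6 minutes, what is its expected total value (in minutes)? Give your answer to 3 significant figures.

10.4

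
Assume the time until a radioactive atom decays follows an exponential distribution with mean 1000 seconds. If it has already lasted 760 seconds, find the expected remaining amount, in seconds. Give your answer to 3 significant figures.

The rate is λ = 1/1000 = 0.001 per second.
By memorylessness, the remaining amount past any threshold is again Exp(λ) with mean 1/λ = 1000 seconds.

1000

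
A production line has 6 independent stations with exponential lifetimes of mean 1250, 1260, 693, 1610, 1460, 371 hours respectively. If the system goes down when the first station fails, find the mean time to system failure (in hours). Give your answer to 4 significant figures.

The first failure time is exponential with rate Σλ_i = 1/1250 + 1/1260 + 1/693 + 1/1610 + 1/1460 + 1/371 = 0.00703812 per hour.
E[min] = 1/Σλ = 1/0.00703812 = 142.083 hours.

142.1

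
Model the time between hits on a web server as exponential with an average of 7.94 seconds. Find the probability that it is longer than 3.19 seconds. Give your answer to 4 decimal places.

0.6691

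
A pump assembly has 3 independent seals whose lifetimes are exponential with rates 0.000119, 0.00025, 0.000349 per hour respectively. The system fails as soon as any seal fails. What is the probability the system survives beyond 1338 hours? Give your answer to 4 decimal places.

0.3826

The time to first failure is exponential with rate Σλ = 0.000119 + 0.00025 + 0.000349 = 0.000718.
P(min > 1338) = e^(−0.000718·1338) = e^(−0.96068) ≈ 0.3826.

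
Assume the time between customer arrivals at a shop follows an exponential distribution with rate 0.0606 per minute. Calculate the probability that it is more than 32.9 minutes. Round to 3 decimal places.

P(X > 32.9) = e^(−λ·32.9) = e^(−1.9937) ≈ 0.136.

0.136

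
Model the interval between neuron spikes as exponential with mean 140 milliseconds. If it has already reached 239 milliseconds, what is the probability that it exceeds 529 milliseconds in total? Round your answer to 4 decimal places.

0.1260

The rate is λ = 1/140 = 0.00714286 per millisecond.
The exponential is memoryless, so the remaining time is again Exp(λ): the condition X > 239 is irrelevant.
P(X > 290) = e^(−2.0714) ≈ 0.1260.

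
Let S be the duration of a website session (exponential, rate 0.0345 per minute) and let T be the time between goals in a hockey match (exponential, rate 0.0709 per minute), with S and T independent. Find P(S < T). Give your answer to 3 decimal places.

λ_1 = 0.0345, λ_2 = 0.0709.
For independent exponentials, P(S < T) = λ_1/(λ_1+λ_2) = 0.0345/0.1054 ≈ 0.327.

0.327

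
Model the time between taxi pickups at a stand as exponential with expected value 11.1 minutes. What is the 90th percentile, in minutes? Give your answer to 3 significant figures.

The rate is λ = 1/11.1 = 0.0900901 per minute.
Set 1 − e^(−λt) = 0.9, so t = −ln(0.1)/λ = 2.3026/0.0900901 ≈ 25.5587 minutes.

25.6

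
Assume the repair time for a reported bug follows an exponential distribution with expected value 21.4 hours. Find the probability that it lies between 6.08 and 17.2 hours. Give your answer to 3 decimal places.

0.305

The rate is λ = 1/21.4 = 0.046729 per hour.
P(6.08 < X < 17.2) = e^(−λ·6.08) − e^(−λ·17.2) = 0.75268 − 0.44765 ≈ 0.305.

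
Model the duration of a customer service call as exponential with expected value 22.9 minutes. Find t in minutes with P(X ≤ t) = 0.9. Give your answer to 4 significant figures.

52.73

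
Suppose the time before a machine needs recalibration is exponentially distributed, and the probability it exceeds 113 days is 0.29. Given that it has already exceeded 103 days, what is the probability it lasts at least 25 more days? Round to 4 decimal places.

From e^(−λ·113) = 0.29, λ = −ln(0.29)/113 = 0.0109546.
Memoryless: P(X > 103+25 | X > 103) = P(X > 25) = e^(−0.0109546·25) ≈ 0.7604.

0.7604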